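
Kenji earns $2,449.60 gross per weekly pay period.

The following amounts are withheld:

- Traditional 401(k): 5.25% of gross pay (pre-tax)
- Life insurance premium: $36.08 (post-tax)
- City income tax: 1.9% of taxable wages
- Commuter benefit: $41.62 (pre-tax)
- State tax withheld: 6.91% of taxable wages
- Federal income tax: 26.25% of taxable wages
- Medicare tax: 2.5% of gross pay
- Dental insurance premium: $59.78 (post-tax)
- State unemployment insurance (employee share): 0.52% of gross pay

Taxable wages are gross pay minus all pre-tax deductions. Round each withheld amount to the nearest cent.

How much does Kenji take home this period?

$1,310.38

Traditional 401(k): $2,449.60 × 0.0525 = $128.60
Commuter benefit: $41.62
Pre-tax total = $128.60 + $41.62 = $170.22
Taxable wages = $2,449.60 − $170.22 = $2,279.38
City income tax: $2,279.38 × 0.019 = $43.31
State tax withheld: $2,279.38 × 0.0691 = $157.51
Federal income tax: $2,279.38 × 0.2625 = $598.34
State unemployment insurance (employee share): $2,449.60 × 0.0052 = $12.74
Medicare tax: $2,449.60 × 0.025 = $61.24
Life insurance premium: $36.08
Dental insurance premium: $59.78
Total deductions = $128.60 + $41.62 + $43.31 + $157.51 + $598.34 + $12.74 + $61.24 + $36.08 + $59.78 = $1,139.22
Net pay = $2,449.60 − $1,139.22 = $1,310.38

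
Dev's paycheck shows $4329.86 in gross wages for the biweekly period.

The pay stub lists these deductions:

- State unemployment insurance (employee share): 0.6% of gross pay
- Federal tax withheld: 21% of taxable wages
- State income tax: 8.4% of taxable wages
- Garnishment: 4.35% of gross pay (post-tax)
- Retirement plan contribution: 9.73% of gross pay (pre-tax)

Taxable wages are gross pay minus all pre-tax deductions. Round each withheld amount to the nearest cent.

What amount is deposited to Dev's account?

$2545.11

Retirement plan contribution: $4329.86 × 0.0973 = $421.30
Taxable wages = $4329.86 − $421.30 = $3908.56
State income tax: $3908.56 × 0.084 = $328.32
Federal tax withheld: $3908.56 × 0.21 = $820.80
State unemployment insurance (employee share): $4329.86 × 0.006 = $25.98
Garnishment: $4329.86 × 0.0435 = $188.35
Total deductions = $421.30 + $328.32 + $820.80 + $25.98 + $188.35 = $1784.75
Net pay = $4329.86 − $1784.75 = $2545.11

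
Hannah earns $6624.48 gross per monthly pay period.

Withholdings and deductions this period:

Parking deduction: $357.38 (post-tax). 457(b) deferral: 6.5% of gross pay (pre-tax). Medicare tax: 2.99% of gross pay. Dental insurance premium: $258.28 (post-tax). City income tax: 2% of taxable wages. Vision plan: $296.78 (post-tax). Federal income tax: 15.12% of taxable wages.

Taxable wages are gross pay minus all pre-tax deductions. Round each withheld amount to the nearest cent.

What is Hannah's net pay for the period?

$4022.98

457(b) deferral: $6624.48 × 0.065 = $430.59
Taxable wages = $6624.48 − $430.59 = $6193.89
City income tax: $6193.89 × 0.02 = $123.88
Federal income tax: $6193.89 × 0.1512 = $936.52
Medicare tax: $6624.48 × 0.0299 = $198.07
Vision plan: $296.78
Dental insurance premium: $258.28
Parking deduction: $357.38
Total deductions = $430.59 + $123.88 + $936.52 + $198.07 + $296.78 + $258.28 + $357.38 = $2601.50
Net pay = $6624.48 − $2601.50 = $4022.98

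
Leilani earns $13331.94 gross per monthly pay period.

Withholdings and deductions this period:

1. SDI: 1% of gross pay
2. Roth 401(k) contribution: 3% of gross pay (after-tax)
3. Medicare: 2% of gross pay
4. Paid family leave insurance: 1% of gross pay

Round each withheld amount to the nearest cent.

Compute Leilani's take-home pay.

Paid family leave insurance: $13331.94 × 0.01 = $133.32
Medicare: $13331.94 × 0.02 = $266.64
SDI: $13331.94 × 0.01 = $133.32
Roth 401(k) contribution: $13331.94 × 0.03 = $399.96
Total deductions = $133.32 + $266.64 + $133.32 + $399.96 = $933.24
Net pay = $13331.94 − $933.24 = $12398.70

$12398.70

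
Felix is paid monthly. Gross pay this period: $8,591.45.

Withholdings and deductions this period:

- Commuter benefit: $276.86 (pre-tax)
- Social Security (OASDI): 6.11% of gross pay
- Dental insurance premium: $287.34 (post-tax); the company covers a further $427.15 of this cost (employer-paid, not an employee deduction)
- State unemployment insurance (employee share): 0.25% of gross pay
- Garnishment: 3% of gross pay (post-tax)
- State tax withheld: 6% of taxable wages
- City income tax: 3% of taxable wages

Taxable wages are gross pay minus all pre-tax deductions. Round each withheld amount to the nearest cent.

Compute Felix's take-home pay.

Commuter benefit: $276.86
Taxable wages = $8,591.45 − $276.86 = $8,314.59
City income tax: $8,314.59 × 0.03 = $249.44
State tax withheld: $8,314.59 × 0.06 = $498.88
Social Security (OASDI): $8,591.45 × 0.0611 = $524.94
State unemployment insurance (employee share): $8,591.45 × 0.0025 = $21.48
Garnishment: $8,591.45 × 0.03 = $257.74
Dental insurance premium: $287.34
(Employer's $427.15 toward dental insurance premium is not withheld from the employee.)
Total deductions = $276.86 + $249.44 + $498.88 + $524.94 + $21.48 + $257.74 + $287.34 = $2,116.68
Net pay = $8,591.45 − $2,116.68 = $6,474.77

$6,474.77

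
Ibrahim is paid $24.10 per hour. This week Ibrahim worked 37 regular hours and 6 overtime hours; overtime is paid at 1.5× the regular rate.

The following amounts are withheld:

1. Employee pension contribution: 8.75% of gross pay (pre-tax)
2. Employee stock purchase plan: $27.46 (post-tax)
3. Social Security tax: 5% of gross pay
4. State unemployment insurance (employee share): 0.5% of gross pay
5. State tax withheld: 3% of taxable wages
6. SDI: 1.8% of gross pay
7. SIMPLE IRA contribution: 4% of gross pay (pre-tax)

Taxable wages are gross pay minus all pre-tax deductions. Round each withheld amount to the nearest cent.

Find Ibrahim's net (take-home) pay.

Regular pay: 37 × $24.10 = $891.70
Overtime pay: 6 × $24.10 × 1.5 = $216.90
Gross pay = $891.70 + $216.90 = $1,108.60
Employee pension contribution: $1,108.60 × 0.0875 = $97.00
SIMPLE IRA contribution: $1,108.60 × 0.04 = $44.34
Pre-tax total = $97.00 + $44.34 = $141.34
Taxable wages = $1,108.60 − $141.34 = $967.26
State tax withheld: $967.26 × 0.03 = $29.02
Social Security tax: $1,108.60 × 0.05 = $55.43
SDI: $1,108.60 × 0.018 = $19.95
State unemployment insurance (employee share): $1,108.60 × 0.005 = $5.54
Employee stock purchase plan: $27.46
Total deductions = $97.00 + $44.34 + $29.02 + $55.43 + $19.95 + $5.54 + $27.46 = $278.74
Net pay = $1,108.60 − $278.74 = $829.86

$829.86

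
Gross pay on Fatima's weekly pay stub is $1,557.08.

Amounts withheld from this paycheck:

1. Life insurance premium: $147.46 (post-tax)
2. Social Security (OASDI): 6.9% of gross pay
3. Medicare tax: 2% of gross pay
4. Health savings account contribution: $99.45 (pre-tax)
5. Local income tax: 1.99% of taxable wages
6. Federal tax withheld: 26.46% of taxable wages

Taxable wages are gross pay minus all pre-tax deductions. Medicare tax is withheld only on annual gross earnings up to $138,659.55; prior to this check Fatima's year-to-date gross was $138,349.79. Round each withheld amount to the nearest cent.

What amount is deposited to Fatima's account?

Health savings account contribution: $99.45
Taxable wages = $1,557.08 − $99.45 = $1,457.63
Local income tax: $1,457.63 × 0.0199 = $29.01
Federal tax withheld: $1,457.63 × 0.2646 = $385.69
Medicare tax: only $138,659.55 − $138,349.79 = $309.76 of this check is subject → $309.76 × 0.02 = $6.20
Social Security (OASDI): $1,557.08 × 0.069 = $107.44
Life insurance premium: $147.46
Total deductions = $99.45 + $29.01 + $385.69 + $6.20 + $107.44 + $147.46 = $775.25
Net pay = $1,557.08 − $775.25 = $781.83

$781.83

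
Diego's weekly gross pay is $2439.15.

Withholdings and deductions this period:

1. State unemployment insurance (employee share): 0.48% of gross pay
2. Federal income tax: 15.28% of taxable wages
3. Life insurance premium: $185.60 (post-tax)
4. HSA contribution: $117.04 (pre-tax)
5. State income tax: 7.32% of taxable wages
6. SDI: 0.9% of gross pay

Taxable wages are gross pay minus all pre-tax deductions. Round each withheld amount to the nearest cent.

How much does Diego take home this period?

$1578.05

HSA contribution: $117.04
Taxable wages = $2439.15 − $117.04 = $2322.11
Federal income tax: $2322.11 × 0.1528 = $354.82
State income tax: $2322.11 × 0.0732 = $169.98
SDI: $2439.15 × 0.009 = $21.95
State unemployment insurance (employee share): $2439.15 × 0.0048 = $11.71
Life insurance premium: $185.60
Total deductions = $117.04 + $354.82 + $169.98 + $21.95 + $11.71 + $185.60 = $861.10
Net pay = $2439.15 − $861.10 = $1578.05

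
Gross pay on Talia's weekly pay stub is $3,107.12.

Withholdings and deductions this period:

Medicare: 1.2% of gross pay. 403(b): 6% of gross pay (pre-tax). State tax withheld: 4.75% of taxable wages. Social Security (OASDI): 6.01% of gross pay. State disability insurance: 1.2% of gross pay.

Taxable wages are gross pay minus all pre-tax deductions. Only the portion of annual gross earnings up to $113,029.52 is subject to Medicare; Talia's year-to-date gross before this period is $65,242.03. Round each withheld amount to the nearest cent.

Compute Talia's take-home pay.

403(b): $3,107.12 × 0.06 = $186.43
Taxable wages = $3,107.12 − $186.43 = $2,920.69
State tax withheld: $2,920.69 × 0.0475 = $138.73
State disability insurance: $3,107.12 × 0.012 = $37.29
Social Security (OASDI): $3,107.12 × 0.0601 = $186.74
Medicare: cap not yet reached, full $3,107.12 is subject → $3,107.12 × 0.012 = $37.29
Total deductions = $186.43 + $138.73 + $37.29 + $186.74 + $37.29 = $586.48
Net pay = $3,107.12 − $586.48 = $2,520.64

$2,520.64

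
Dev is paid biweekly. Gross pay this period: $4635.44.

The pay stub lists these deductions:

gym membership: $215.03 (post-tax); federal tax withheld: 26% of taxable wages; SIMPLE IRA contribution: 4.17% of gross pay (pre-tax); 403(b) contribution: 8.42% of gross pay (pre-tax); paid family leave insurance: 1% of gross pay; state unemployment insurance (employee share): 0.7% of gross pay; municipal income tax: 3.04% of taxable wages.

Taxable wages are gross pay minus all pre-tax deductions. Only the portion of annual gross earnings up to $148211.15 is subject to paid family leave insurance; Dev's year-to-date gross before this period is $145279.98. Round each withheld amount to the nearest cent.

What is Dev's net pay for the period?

403(b) contribution: $4635.44 × 0.0842 = $390.30
SIMPLE IRA contribution: $4635.44 × 0.0417 = $193.30
Pre-tax total = $390.30 + $193.30 = $583.60
Taxable wages = $4635.44 − $583.60 = $4051.84
Municipal income tax: $4051.84 × 0.0304 = $123.18
Federal tax withheld: $4051.84 × 0.26 = $1053.48
State unemployment insurance (employee share): $4635.44 × 0.007 = $32.45
Paid family leave insurance: only $148211.15 − $145279.98 = $2931.17 of this check is subject → $2931.17 × 0.01 = $29.31
Gym membership: $215.03
Total deductions = $390.30 + $193.30 + $123.18 + $1053.48 + $32.45 + $29.31 + $215.03 = $2037.05
Net pay = $4635.44 − $2037.05 = $2598.39

$2598.39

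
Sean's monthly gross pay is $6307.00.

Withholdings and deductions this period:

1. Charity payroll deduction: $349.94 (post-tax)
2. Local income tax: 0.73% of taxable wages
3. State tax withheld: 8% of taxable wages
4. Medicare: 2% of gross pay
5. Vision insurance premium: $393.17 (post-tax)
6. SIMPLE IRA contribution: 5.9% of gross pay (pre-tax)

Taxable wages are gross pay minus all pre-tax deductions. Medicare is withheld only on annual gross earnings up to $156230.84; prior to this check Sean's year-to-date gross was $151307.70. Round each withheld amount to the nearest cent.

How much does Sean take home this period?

$4575.21

SIMPLE IRA contribution: $6307.00 × 0.059 = $372.11
Taxable wages = $6307.00 − $372.11 = $5934.89
State tax withheld: $5934.89 × 0.08 = $474.79
Local income tax: $5934.89 × 0.0073 = $43.32
Medicare: only $156230.84 − $151307.70 = $4923.14 of this check is subject → $4923.14 × 0.02 = $98.46
Vision insurance premium: $393.17
Charity payroll deduction: $349.94
Total deductions = $372.11 + $474.79 + $43.32 + $98.46 + $393.17 + $349.94 = $1731.79
Net pay = $6307.00 − $1731.79 = $4575.21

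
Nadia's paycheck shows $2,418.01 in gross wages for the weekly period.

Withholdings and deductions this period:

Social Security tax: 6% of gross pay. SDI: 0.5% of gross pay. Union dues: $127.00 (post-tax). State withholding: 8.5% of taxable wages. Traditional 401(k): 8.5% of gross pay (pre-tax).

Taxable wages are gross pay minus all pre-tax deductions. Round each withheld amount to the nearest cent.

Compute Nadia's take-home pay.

$1,740.25

Traditional 401(k): $2,418.01 × 0.085 = $205.53
Taxable wages = $2,418.01 − $205.53 = $2,212.48
State withholding: $2,212.48 × 0.085 = $188.06
Social Security tax: $2,418.01 × 0.06 = $145.08
SDI: $2,418.01 × 0.005 = $12.09
Union dues: $127.00
Total deductions = $205.53 + $188.06 + $145.08 + $12.09 + $127.00 = $677.76
Net pay = $2,418.01 − $677.76 = $1,740.25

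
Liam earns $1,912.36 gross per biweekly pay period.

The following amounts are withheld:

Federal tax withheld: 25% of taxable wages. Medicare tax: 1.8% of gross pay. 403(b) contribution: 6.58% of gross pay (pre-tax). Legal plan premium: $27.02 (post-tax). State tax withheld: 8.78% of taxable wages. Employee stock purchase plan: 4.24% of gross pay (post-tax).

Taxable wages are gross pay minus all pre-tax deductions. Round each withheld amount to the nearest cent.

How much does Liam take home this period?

403(b) contribution: $1,912.36 × 0.0658 = $125.83
Taxable wages = $1,912.36 − $125.83 = $1,786.53
State tax withheld: $1,786.53 × 0.0878 = $156.86
Federal tax withheld: $1,786.53 × 0.25 = $446.63
Medicare tax: $1,912.36 × 0.018 = $34.42
Employee stock purchase plan: $1,912.36 × 0.0424 = $81.08
Legal plan premium: $27.02
Total deductions = $125.83 + $156.86 + $446.63 + $34.42 + $81.08 + $27.02 = $871.84
Net pay = $1,912.36 − $871.84 = $1,040.52

$1,040.52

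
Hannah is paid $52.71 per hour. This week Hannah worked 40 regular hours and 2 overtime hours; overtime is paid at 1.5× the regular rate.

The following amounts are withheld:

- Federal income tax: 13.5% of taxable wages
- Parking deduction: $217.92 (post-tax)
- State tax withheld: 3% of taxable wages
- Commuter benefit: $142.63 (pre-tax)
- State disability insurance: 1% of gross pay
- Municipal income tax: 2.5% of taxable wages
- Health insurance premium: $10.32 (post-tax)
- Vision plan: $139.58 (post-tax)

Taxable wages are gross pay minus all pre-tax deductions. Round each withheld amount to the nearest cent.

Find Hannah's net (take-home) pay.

$1329.86

Regular pay: 40 × $52.71 = $2108.40
Overtime pay: 2 × $52.71 × 1.5 = $158.13
Gross pay = $2108.40 + $158.13 = $2266.53
Commuter benefit: $142.63
Taxable wages = $2266.53 − $142.63 = $2123.90
Federal income tax: $2123.90 × 0.135 = $286.73
Municipal income tax: $2123.90 × 0.025 = $53.10
State tax withheld: $2123.90 × 0.03 = $63.72
State disability insurance: $2266.53 × 0.01 = $22.67
Health insurance premium: $10.32
Vision plan: $139.58
Parking deduction: $217.92
Total deductions = $142.63 + $286.73 + $53.10 + $63.72 + $22.67 + $10.32 + $139.58 + $217.92 = $936.67
Net pay = $2266.53 − $936.67 = $1329.86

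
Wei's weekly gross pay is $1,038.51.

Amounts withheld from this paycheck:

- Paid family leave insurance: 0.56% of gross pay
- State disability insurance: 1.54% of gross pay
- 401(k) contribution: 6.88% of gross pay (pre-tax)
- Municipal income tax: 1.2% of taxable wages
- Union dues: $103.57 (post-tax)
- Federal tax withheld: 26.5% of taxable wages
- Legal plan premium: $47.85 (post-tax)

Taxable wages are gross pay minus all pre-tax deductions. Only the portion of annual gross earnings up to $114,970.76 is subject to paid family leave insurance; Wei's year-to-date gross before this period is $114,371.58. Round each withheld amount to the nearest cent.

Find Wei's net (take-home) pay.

401(k) contribution: $1,038.51 × 0.0688 = $71.45
Taxable wages = $1,038.51 − $71.45 = $967.06
Municipal income tax: $967.06 × 0.012 = $11.60
Federal tax withheld: $967.06 × 0.265 = $256.27
Paid family leave insurance: only $114,970.76 − $114,371.58 = $599.18 of this check is subject → $599.18 × 0.0056 = $3.36
State disability insurance: $1,038.51 × 0.0154 = $15.99
Legal plan premium: $47.85
Union dues: $103.57
Total deductions = $71.45 + $11.60 + $256.27 + $3.36 + $15.99 + $47.85 + $103.57 = $510.09
Net pay = $1,038.51 − $510.09 = $528.42

$528.42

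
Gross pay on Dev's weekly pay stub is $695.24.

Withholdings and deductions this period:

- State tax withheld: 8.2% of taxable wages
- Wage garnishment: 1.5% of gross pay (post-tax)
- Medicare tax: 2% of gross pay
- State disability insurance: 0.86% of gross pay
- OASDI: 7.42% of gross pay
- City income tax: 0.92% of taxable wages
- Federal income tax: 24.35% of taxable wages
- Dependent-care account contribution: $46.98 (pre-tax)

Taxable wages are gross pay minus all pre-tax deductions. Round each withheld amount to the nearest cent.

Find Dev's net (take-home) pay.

Dependent-care account contribution: $46.98
Taxable wages = $695.24 − $46.98 = $648.26
Federal income tax: $648.26 × 0.2435 = $157.85
State tax withheld: $648.26 × 0.082 = $53.16
City income tax: $648.26 × 0.0092 = $5.96
Medicare tax: $695.24 × 0.02 = $13.90
State disability insurance: $695.24 × 0.0086 = $5.98
OASDI: $695.24 × 0.0742 = $51.59
Wage garnishment: $695.24 × 0.015 = $10.43
Total deductions = $46.98 + $157.85 + $53.16 + $5.96 + $13.90 + $5.98 + $51.59 + $10.43 = $345.85
Net pay = $695.24 − $345.85 = $349.39

$349.39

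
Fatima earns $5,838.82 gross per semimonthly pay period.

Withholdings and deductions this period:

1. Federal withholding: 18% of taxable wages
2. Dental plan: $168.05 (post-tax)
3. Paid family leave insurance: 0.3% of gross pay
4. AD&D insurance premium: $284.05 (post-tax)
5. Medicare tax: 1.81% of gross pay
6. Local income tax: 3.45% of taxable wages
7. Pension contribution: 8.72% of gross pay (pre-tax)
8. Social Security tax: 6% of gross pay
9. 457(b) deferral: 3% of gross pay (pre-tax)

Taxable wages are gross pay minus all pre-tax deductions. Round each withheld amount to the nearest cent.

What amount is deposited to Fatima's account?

$3,123.24

457(b) deferral: $5,838.82 × 0.03 = $175.16
Pension contribution: $5,838.82 × 0.0872 = $509.15
Pre-tax total = $175.16 + $509.15 = $684.31
Taxable wages = $5,838.82 − $684.31 = $5,154.51
Local income tax: $5,154.51 × 0.0345 = $177.83
Federal withholding: $5,154.51 × 0.18 = $927.81
Social Security tax: $5,838.82 × 0.06 = $350.33
Medicare tax: $5,838.82 × 0.0181 = $105.68
Paid family leave insurance: $5,838.82 × 0.003 = $17.52
Dental plan: $168.05
AD&D insurance premium: $284.05
Total deductions = $175.16 + $509.15 + $177.83 + $927.81 + $350.33 + $105.68 + $17.52 + $168.05 + $284.05 = $2,715.58
Net pay = $5,838.82 − $2,715.58 = $3,123.24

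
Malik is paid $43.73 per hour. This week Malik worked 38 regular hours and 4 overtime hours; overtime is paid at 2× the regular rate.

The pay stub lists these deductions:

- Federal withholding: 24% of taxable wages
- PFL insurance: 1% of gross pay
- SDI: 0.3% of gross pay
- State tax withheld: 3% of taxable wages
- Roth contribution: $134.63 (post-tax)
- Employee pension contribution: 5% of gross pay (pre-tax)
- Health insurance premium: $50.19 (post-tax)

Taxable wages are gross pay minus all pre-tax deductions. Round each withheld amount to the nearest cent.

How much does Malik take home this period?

Regular pay: 38 × $43.73 = $1661.74
Overtime pay: 4 × $43.73 × 2 = $349.84
Gross pay = $1661.74 + $349.84 = $2011.58
Employee pension contribution: $2011.58 × 0.05 = $100.58
Taxable wages = $2011.58 − $100.58 = $1911.00
State tax withheld: $1911.00 × 0.03 = $57.33
Federal withholding: $1911.00 × 0.24 = $458.64
SDI: $2011.58 × 0.003 = $6.03
PFL insurance: $2011.58 × 0.01 = $20.12
Roth contribution: $134.63
Health insurance premium: $50.19
Total deductions = $100.58 + $57.33 + $458.64 + $6.03 + $20.12 + $134.63 + $50.19 = $827.52
Net pay = $2011.58 − $827.52 = $1184.06

$1184.06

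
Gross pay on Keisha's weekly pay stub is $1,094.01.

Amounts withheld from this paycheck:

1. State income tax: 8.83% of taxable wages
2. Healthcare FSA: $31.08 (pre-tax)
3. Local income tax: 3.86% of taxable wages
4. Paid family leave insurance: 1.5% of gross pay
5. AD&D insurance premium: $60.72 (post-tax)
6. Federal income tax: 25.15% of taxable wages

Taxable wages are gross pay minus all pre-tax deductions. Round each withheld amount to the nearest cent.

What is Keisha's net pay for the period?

Healthcare FSA: $31.08
Taxable wages = $1,094.01 − $31.08 = $1,062.93
Federal income tax: $1,062.93 × 0.2515 = $267.33
Local income tax: $1,062.93 × 0.0386 = $41.03
State income tax: $1,062.93 × 0.0883 = $93.86
Paid family leave insurance: $1,094.01 × 0.015 = $16.41
AD&D insurance premium: $60.72
Total deductions = $31.08 + $267.33 + $41.03 + $93.86 + $16.41 + $60.72 = $510.43
Net pay = $1,094.01 − $510.43 = $583.58

$583.58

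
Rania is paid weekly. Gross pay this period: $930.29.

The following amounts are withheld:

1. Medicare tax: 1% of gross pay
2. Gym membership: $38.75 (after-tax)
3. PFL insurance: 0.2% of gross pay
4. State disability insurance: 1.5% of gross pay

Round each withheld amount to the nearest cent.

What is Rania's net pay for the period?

$866.43

Medicare tax: $930.29 × 0.01 = $9.30
State disability insurance: $930.29 × 0.015 = $13.95
PFL insurance: $930.29 × 0.002 = $1.86
Gym membership: $38.75
Total deductions = $9.30 + $13.95 + $1.86 + $38.75 = $63.86
Net pay = $930.29 − $63.86 = $866.43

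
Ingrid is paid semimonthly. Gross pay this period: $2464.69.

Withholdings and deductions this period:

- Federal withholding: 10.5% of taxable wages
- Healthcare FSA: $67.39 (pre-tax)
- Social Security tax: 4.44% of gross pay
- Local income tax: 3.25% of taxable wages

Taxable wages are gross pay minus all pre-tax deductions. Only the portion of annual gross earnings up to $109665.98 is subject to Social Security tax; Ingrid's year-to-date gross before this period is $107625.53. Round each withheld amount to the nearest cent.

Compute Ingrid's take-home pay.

Healthcare FSA: $67.39
Taxable wages = $2464.69 − $67.39 = $2397.30
Local income tax: $2397.30 × 0.0325 = $77.91
Federal withholding: $2397.30 × 0.105 = $251.72
Social Security tax: only $109665.98 − $107625.53 = $2040.45 of this check is subject → $2040.45 × 0.0444 = $90.60
Total deductions = $67.39 + $77.91 + $251.72 + $90.60 = $487.62
Net pay = $2464.69 − $487.62 = $1977.07

$1977.07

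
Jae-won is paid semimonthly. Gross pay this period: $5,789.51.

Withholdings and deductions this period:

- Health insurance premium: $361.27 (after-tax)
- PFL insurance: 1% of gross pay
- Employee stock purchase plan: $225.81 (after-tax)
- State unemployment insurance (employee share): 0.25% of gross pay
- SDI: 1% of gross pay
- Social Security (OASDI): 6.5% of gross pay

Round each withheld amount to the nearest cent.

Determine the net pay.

SDI: $5,789.51 × 0.01 = $57.90
PFL insurance: $5,789.51 × 0.01 = $57.90
Social Security (OASDI): $5,789.51 × 0.065 = $376.32
State unemployment insurance (employee share): $5,789.51 × 0.0025 = $14.47
Employee stock purchase plan: $225.81
Health insurance premium: $361.27
Total deductions = $57.90 + $57.90 + $376.32 + $14.47 + $225.81 + $361.27 = $1,093.67
Net pay = $5,789.51 − $1,093.67 = $4,695.84

$4,695.84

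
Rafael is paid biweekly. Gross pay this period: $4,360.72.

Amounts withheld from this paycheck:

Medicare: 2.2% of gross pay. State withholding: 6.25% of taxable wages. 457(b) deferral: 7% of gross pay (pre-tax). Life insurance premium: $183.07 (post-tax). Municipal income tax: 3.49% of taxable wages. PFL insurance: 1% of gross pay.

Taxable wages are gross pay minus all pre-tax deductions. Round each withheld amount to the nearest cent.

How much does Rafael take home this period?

$3,337.84

457(b) deferral: $4,360.72 × 0.07 = $305.25
Taxable wages = $4,360.72 − $305.25 = $4,055.47
Municipal income tax: $4,055.47 × 0.0349 = $141.54
State withholding: $4,055.47 × 0.0625 = $253.47
Medicare: $4,360.72 × 0.022 = $95.94
PFL insurance: $4,360.72 × 0.01 = $43.61
Life insurance premium: $183.07
Total deductions = $305.25 + $141.54 + $253.47 + $95.94 + $43.61 + $183.07 = $1,022.88
Net pay = $4,360.72 − $1,022.88 = $3,337.84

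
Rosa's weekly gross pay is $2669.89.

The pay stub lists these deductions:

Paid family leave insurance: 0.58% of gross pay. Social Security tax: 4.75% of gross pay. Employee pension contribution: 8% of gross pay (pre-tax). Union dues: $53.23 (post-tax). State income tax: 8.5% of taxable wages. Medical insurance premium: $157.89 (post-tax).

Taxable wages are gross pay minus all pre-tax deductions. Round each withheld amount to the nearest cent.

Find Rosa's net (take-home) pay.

$1894.08

Employee pension contribution: $2669.89 × 0.08 = $213.59
Taxable wages = $2669.89 − $213.59 = $2456.30
State income tax: $2456.30 × 0.085 = $208.79
Paid family leave insurance: $2669.89 × 0.0058 = $15.49
Social Security tax: $2669.89 × 0.0475 = $126.82
Union dues: $53.23
Medical insurance premium: $157.89
Total deductions = $213.59 + $208.79 + $15.49 + $126.82 + $53.23 + $157.89 = $775.81
Net pay = $2669.89 − $775.81 = $1894.08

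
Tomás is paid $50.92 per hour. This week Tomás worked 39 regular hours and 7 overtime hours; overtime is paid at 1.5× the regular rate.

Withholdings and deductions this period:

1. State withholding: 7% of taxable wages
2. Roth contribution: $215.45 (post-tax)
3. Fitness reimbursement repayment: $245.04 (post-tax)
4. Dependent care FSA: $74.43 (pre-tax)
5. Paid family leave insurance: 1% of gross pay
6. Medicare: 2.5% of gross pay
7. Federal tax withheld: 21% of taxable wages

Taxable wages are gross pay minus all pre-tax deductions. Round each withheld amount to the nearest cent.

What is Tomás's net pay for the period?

$1,212.49

Regular pay: 39 × $50.92 = $1,985.88
Overtime pay: 7 × $50.92 × 1.5 = $534.66
Gross pay = $1,985.88 + $534.66 = $2,520.54
Dependent care FSA: $74.43
Taxable wages = $2,520.54 − $74.43 = $2,446.11
State withholding: $2,446.11 × 0.07 = $171.23
Federal tax withheld: $2,446.11 × 0.21 = $513.68
Paid family leave insurance: $2,520.54 × 0.01 = $25.21
Medicare: $2,520.54 × 0.025 = $63.01
Roth contribution: $215.45
Fitness reimbursement repayment: $245.04
Total deductions = $74.43 + $171.23 + $513.68 + $25.21 + $63.01 + $215.45 + $245.04 = $1,308.05
Net pay = $2,520.54 − $1,308.05 = $1,212.49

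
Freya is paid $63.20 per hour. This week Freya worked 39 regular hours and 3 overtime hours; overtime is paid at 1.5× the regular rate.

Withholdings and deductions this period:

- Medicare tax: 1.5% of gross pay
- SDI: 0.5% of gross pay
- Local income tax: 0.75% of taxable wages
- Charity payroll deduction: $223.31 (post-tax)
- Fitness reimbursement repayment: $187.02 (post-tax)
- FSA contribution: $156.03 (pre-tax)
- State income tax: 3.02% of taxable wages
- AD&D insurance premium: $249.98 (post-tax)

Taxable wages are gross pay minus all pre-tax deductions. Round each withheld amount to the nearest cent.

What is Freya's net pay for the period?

Regular pay: 39 × $63.20 = $2,464.80
Overtime pay: 3 × $63.20 × 1.5 = $284.40
Gross pay = $2,464.80 + $284.40 = $2,749.20
FSA contribution: $156.03
Taxable wages = $2,749.20 − $156.03 = $2,593.17
State income tax: $2,593.17 × 0.0302 = $78.31
Local income tax: $2,593.17 × 0.0075 = $19.45
SDI: $2,749.20 × 0.005 = $13.75
Medicare tax: $2,749.20 × 0.015 = $41.24
Charity payroll deduction: $223.31
AD&D insurance premium: $249.98
Fitness reimbursement repayment: $187.02
Total deductions = $156.03 + $78.31 + $19.45 + $13.75 + $41.24 + $223.31 + $249.98 + $187.02 = $969.09
Net pay = $2,749.20 − $969.09 = $1,780.11

$1,780.11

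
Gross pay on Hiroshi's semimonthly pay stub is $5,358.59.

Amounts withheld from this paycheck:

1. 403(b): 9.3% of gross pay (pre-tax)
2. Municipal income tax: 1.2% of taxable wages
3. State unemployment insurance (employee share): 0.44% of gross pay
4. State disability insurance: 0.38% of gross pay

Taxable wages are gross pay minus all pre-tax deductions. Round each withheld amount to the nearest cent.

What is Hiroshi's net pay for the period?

$4,757.98

403(b): $5,358.59 × 0.093 = $498.35
Taxable wages = $5,358.59 − $498.35 = $4,860.24
Municipal income tax: $4,860.24 × 0.012 = $58.32
State unemployment insurance (employee share): $5,358.59 × 0.0044 = $23.58
State disability insurance: $5,358.59 × 0.0038 = $20.36
Total deductions = $498.35 + $58.32 + $23.58 + $20.36 = $600.61
Net pay = $5,358.59 − $600.61 = $4,757.98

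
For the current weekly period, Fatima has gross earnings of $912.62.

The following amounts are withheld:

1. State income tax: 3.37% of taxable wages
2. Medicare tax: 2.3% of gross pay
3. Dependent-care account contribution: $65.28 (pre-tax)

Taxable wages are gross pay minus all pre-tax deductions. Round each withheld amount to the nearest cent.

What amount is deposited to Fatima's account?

Dependent-care account contribution: $65.28
Taxable wages = $912.62 − $65.28 = $847.34
State income tax: $847.34 × 0.0337 = $28.56
Medicare tax: $912.62 × 0.023 = $20.99
Total deductions = $65.28 + $28.56 + $20.99 = $114.83
Net pay = $912.62 − $114.83 = $797.79

$797.79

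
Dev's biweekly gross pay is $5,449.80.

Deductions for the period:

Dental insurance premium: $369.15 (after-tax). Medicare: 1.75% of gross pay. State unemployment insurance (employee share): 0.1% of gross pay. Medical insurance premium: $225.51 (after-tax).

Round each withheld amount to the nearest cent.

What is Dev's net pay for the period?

Medicare: $5,449.80 × 0.0175 = $95.37
State unemployment insurance (employee share): $5,449.80 × 0.001 = $5.45
Medical insurance premium: $225.51
Dental insurance premium: $369.15
Total deductions = $95.37 + $5.45 + $225.51 + $369.15 = $695.48
Net pay = $5,449.80 − $695.48 = $4,754.32

$4,754.32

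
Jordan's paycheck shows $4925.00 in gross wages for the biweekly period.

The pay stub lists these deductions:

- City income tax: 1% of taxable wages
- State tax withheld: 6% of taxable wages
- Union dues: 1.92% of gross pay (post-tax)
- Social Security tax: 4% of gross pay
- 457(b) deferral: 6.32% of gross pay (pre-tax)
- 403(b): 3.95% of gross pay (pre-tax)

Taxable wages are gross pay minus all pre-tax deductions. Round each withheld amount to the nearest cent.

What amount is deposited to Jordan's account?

457(b) deferral: $4925.00 × 0.0632 = $311.26
403(b): $4925.00 × 0.0395 = $194.54
Pre-tax total = $311.26 + $194.54 = $505.80
Taxable wages = $4925.00 − $505.80 = $4419.20
City income tax: $4419.20 × 0.01 = $44.19
State tax withheld: $4419.20 × 0.06 = $265.15
Social Security tax: $4925.00 × 0.04 = $197.00
Union dues: $4925.00 × 0.0192 = $94.56
Total deductions = $311.26 + $194.54 + $44.19 + $265.15 + $197.00 + $94.56 = $1106.70
Net pay = $4925.00 − $1106.70 = $3818.30

$3818.30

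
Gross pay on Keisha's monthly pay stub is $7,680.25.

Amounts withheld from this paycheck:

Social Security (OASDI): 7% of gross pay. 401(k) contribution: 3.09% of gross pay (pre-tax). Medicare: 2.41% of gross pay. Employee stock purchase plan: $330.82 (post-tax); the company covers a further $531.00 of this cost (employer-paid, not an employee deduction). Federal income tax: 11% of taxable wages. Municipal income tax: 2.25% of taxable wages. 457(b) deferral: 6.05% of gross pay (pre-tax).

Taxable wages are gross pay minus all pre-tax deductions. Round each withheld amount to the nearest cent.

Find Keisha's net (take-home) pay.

$5,000.12

401(k) contribution: $7,680.25 × 0.0309 = $237.32
457(b) deferral: $7,680.25 × 0.0605 = $464.66
Pre-tax total = $237.32 + $464.66 = $701.98
Taxable wages = $7,680.25 − $701.98 = $6,978.27
Municipal income tax: $6,978.27 × 0.0225 = $157.01
Federal income tax: $6,978.27 × 0.11 = $767.61
Medicare: $7,680.25 × 0.0241 = $185.09
Social Security (OASDI): $7,680.25 × 0.07 = $537.62
Employee stock purchase plan: $330.82
(Employer's $531.00 toward employee stock purchase plan is not withheld from the employee.)
Total deductions = $237.32 + $464.66 + $157.01 + $767.61 + $185.09 + $537.62 + $330.82 = $2,680.13
Net pay = $7,680.25 − $2,680.13 = $5,000.12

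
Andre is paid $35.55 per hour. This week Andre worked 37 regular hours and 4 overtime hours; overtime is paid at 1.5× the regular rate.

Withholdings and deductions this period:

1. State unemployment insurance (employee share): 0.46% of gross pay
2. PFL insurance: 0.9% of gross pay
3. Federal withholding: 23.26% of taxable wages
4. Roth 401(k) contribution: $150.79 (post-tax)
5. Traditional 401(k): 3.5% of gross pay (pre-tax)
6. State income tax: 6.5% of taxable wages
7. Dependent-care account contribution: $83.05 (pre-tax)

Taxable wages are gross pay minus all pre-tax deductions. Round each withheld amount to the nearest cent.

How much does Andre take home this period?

Regular pay: 37 × $35.55 = $1,315.35
Overtime pay: 4 × $35.55 × 1.5 = $213.30
Gross pay = $1,315.35 + $213.30 = $1,528.65
Dependent-care account contribution: $83.05
Traditional 401(k): $1,528.65 × 0.035 = $53.50
Pre-tax total = $83.05 + $53.50 = $136.55
Taxable wages = $1,528.65 − $136.55 = $1,392.10
State income tax: $1,392.10 × 0.065 = $90.49
Federal withholding: $1,392.10 × 0.2326 = $323.80
PFL insurance: $1,528.65 × 0.009 = $13.76
State unemployment insurance (employee share): $1,528.65 × 0.0046 = $7.03
Roth 401(k) contribution: $150.79
Total deductions = $83.05 + $53.50 + $90.49 + $323.80 + $13.76 + $7.03 + $150.79 = $722.42
Net pay = $1,528.65 − $722.42 = $806.23

$806.23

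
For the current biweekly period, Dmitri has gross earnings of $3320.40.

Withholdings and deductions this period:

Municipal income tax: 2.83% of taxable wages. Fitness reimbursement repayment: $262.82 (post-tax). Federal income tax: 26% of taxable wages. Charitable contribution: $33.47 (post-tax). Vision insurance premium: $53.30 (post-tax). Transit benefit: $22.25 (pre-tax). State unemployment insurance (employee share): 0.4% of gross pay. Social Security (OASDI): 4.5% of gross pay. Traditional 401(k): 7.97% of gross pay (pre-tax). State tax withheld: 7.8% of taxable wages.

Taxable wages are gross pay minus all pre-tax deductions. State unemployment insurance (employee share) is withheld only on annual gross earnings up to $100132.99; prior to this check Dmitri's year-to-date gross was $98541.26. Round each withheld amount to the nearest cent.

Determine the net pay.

$1416.96

Transit benefit: $22.25
Traditional 401(k): $3320.40 × 0.0797 = $264.64
Pre-tax total = $22.25 + $264.64 = $286.89
Taxable wages = $3320.40 − $286.89 = $3033.51
Municipal income tax: $3033.51 × 0.0283 = $85.85
Federal income tax: $3033.51 × 0.26 = $788.71
State tax withheld: $3033.51 × 0.078 = $236.61
State unemployment insurance (employee share): only $100132.99 − $98541.26 = $1591.73 of this check is subject → $1591.73 × 0.004 = $6.37
Social Security (OASDI): $3320.40 × 0.045 = $149.42
Charitable contribution: $33.47
Vision insurance premium: $53.30
Fitness reimbursement repayment: $262.82
Total deductions = $22.25 + $264.64 + $85.85 + $788.71 + $236.61 + $6.37 + $149.42 + $33.47 + $53.30 + $262.82 = $1903.44
Net pay = $3320.40 − $1903.44 = $1416.96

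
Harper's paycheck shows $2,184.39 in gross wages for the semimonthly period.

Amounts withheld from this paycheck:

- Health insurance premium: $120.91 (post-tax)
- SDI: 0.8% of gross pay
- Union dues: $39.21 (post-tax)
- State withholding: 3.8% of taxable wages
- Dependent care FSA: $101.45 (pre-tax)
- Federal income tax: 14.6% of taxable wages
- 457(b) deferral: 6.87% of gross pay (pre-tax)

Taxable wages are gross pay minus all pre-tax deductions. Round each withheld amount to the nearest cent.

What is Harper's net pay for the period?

$1,399.62

457(b) deferral: $2,184.39 × 0.0687 = $150.07
Dependent care FSA: $101.45
Pre-tax total = $150.07 + $101.45 = $251.52
Taxable wages = $2,184.39 − $251.52 = $1,932.87
Federal income tax: $1,932.87 × 0.146 = $282.20
State withholding: $1,932.87 × 0.038 = $73.45
SDI: $2,184.39 × 0.008 = $17.48
Union dues: $39.21
Health insurance premium: $120.91
Total deductions = $150.07 + $101.45 + $282.20 + $73.45 + $17.48 + $39.21 + $120.91 = $784.77
Net pay = $2,184.39 − $784.77 = $1,399.62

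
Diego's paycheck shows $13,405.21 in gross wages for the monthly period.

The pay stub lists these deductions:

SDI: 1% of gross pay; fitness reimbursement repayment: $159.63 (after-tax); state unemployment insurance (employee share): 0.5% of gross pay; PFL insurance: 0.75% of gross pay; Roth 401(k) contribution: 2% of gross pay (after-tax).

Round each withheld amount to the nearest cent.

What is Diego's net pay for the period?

$12,675.86

PFL insurance: $13,405.21 × 0.0075 = $100.54
State unemployment insurance (employee share): $13,405.21 × 0.005 = $67.03
SDI: $13,405.21 × 0.01 = $134.05
Roth 401(k) contribution: $13,405.21 × 0.02 = $268.10
Fitness reimbursement repayment: $159.63
Total deductions = $100.54 + $67.03 + $134.05 + $268.10 + $159.63 = $729.35
Net pay = $13,405.21 − $729.35 = $12,675.86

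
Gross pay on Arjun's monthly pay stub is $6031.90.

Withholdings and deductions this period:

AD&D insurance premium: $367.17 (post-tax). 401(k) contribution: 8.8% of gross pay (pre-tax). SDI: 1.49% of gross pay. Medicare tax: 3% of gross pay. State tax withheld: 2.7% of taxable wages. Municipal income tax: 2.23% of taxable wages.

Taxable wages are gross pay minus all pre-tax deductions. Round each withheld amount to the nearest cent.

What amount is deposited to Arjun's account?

$4591.88

401(k) contribution: $6031.90 × 0.088 = $530.81
Taxable wages = $6031.90 − $530.81 = $5501.09
Municipal income tax: $5501.09 × 0.0223 = $122.67
State tax withheld: $5501.09 × 0.027 = $148.53
Medicare tax: $6031.90 × 0.03 = $180.96
SDI: $6031.90 × 0.0149 = $89.88
AD&D insurance premium: $367.17
Total deductions = $530.81 + $122.67 + $148.53 + $180.96 + $89.88 + $367.17 = $1440.02
Net pay = $6031.90 − $1440.02 = $4591.88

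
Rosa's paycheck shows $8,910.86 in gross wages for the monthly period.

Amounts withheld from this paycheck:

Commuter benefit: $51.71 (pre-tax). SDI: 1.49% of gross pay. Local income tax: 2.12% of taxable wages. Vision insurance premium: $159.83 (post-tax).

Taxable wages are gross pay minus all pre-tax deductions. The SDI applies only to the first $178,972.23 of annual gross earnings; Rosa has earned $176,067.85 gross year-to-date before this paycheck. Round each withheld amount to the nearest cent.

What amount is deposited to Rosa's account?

$8,468.23

Commuter benefit: $51.71
Taxable wages = $8,910.86 − $51.71 = $8,859.15
Local income tax: $8,859.15 × 0.0212 = $187.81
SDI: only $178,972.23 − $176,067.85 = $2,904.38 of this check is subject → $2,904.38 × 0.0149 = $43.28
Vision insurance premium: $159.83
Total deductions = $51.71 + $187.81 + $43.28 + $159.83 = $442.63
Net pay = $8,910.86 − $442.63 = $8,468.23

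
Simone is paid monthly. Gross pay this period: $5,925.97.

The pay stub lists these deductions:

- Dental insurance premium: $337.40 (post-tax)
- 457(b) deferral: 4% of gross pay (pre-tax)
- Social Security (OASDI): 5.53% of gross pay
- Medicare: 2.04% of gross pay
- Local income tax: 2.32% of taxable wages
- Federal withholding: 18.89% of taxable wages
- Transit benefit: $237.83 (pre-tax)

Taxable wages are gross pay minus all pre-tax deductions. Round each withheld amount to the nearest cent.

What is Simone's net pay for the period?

$3,508.92

457(b) deferral: $5,925.97 × 0.04 = $237.04
Transit benefit: $237.83
Pre-tax total = $237.04 + $237.83 = $474.87
Taxable wages = $5,925.97 − $474.87 = $5,451.10
Local income tax: $5,451.10 × 0.0232 = $126.47
Federal withholding: $5,451.10 × 0.1889 = $1,029.71
Social Security (OASDI): $5,925.97 × 0.0553 = $327.71
Medicare: $5,925.97 × 0.0204 = $120.89
Dental insurance premium: $337.40
Total deductions = $237.04 + $237.83 + $126.47 + $1,029.71 + $327.71 + $120.89 + $337.40 = $2,417.05
Net pay = $5,925.97 − $2,417.05 = $3,508.92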